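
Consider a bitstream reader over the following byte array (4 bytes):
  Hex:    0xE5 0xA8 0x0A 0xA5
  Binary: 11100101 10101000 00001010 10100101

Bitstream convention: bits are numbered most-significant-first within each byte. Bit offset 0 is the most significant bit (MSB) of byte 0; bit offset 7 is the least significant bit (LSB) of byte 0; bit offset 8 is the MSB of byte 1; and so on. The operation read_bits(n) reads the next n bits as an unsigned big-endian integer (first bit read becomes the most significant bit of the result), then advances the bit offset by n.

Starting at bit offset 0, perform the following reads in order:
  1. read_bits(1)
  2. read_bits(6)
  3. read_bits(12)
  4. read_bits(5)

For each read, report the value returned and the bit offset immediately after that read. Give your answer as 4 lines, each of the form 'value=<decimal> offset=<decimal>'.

Answer: value=1 offset=1
value=50 offset=7
value=3392 offset=19
value=10 offset=24

Derivation:
Read 1: bits[0:1] width=1 -> value=1 (bin 1); offset now 1 = byte 0 bit 1; 31 bits remain
Read 2: bits[1:7] width=6 -> value=50 (bin 110010); offset now 7 = byte 0 bit 7; 25 bits remain
Read 3: bits[7:19] width=12 -> value=3392 (bin 110101000000); offset now 19 = byte 2 bit 3; 13 bits remain
Read 4: bits[19:24] width=5 -> value=10 (bin 01010); offset now 24 = byte 3 bit 0; 8 bits remain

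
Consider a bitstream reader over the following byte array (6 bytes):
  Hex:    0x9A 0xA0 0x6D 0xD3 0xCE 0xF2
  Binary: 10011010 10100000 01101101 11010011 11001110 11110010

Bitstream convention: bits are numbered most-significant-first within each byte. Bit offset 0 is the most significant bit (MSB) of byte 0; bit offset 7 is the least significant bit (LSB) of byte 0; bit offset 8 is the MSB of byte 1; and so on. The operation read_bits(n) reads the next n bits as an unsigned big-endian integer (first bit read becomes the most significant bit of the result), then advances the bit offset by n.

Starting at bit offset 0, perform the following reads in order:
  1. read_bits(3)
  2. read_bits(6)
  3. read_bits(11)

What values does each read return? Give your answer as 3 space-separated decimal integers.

Read 1: bits[0:3] width=3 -> value=4 (bin 100); offset now 3 = byte 0 bit 3; 45 bits remain
Read 2: bits[3:9] width=6 -> value=53 (bin 110101); offset now 9 = byte 1 bit 1; 39 bits remain
Read 3: bits[9:20] width=11 -> value=518 (bin 01000000110); offset now 20 = byte 2 bit 4; 28 bits remain

Answer: 4 53 518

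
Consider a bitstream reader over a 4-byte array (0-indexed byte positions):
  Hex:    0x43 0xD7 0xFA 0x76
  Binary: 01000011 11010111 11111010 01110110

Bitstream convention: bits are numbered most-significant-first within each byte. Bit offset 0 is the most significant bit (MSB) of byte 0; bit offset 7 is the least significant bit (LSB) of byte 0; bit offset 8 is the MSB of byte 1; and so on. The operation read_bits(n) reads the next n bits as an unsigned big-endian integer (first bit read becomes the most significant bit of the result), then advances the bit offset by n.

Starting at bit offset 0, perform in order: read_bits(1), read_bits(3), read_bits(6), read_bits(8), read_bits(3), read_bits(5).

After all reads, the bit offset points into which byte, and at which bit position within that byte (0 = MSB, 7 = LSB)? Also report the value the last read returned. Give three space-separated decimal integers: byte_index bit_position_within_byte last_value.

Answer: 3 2 9

Derivation:
Read 1: bits[0:1] width=1 -> value=0 (bin 0); offset now 1 = byte 0 bit 1; 31 bits remain
Read 2: bits[1:4] width=3 -> value=4 (bin 100); offset now 4 = byte 0 bit 4; 28 bits remain
Read 3: bits[4:10] width=6 -> value=15 (bin 001111); offset now 10 = byte 1 bit 2; 22 bits remain
Read 4: bits[10:18] width=8 -> value=95 (bin 01011111); offset now 18 = byte 2 bit 2; 14 bits remain
Read 5: bits[18:21] width=3 -> value=7 (bin 111); offset now 21 = byte 2 bit 5; 11 bits remain
Read 6: bits[21:26] width=5 -> value=9 (bin 01001); offset now 26 = byte 3 bit 2; 6 bits remain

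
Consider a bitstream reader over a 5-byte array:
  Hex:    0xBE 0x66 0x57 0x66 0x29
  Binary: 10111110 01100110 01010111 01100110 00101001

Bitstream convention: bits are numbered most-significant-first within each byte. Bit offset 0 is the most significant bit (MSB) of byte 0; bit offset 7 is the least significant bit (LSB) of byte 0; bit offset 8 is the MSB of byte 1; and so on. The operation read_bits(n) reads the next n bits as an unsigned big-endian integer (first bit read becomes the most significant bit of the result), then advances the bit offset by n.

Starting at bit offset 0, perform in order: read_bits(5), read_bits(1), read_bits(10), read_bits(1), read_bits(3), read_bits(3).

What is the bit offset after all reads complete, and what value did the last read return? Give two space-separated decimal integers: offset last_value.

Read 1: bits[0:5] width=5 -> value=23 (bin 10111); offset now 5 = byte 0 bit 5; 35 bits remain
Read 2: bits[5:6] width=1 -> value=1 (bin 1); offset now 6 = byte 0 bit 6; 34 bits remain
Read 3: bits[6:16] width=10 -> value=614 (bin 1001100110); offset now 16 = byte 2 bit 0; 24 bits remain
Read 4: bits[16:17] width=1 -> value=0 (bin 0); offset now 17 = byte 2 bit 1; 23 bits remain
Read 5: bits[17:20] width=3 -> value=5 (bin 101); offset now 20 = byte 2 bit 4; 20 bits remain
Read 6: bits[20:23] width=3 -> value=3 (bin 011); offset now 23 = byte 2 bit 7; 17 bits remain

Answer: 23 3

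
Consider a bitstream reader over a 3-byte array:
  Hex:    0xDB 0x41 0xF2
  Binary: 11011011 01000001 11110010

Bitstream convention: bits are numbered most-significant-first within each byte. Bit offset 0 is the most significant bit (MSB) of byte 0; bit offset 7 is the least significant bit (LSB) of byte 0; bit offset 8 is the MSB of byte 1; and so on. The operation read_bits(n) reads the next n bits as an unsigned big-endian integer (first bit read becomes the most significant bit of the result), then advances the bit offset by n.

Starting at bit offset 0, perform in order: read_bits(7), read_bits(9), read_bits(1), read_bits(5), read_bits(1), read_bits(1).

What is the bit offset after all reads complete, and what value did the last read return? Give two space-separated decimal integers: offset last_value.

Answer: 24 0

Derivation:
Read 1: bits[0:7] width=7 -> value=109 (bin 1101101); offset now 7 = byte 0 bit 7; 17 bits remain
Read 2: bits[7:16] width=9 -> value=321 (bin 101000001); offset now 16 = byte 2 bit 0; 8 bits remain
Read 3: bits[16:17] width=1 -> value=1 (bin 1); offset now 17 = byte 2 bit 1; 7 bits remain
Read 4: bits[17:22] width=5 -> value=28 (bin 11100); offset now 22 = byte 2 bit 6; 2 bits remain
Read 5: bits[22:23] width=1 -> value=1 (bin 1); offset now 23 = byte 2 bit 7; 1 bits remain
Read 6: bits[23:24] width=1 -> value=0 (bin 0); offset now 24 = byte 3 bit 0; 0 bits remain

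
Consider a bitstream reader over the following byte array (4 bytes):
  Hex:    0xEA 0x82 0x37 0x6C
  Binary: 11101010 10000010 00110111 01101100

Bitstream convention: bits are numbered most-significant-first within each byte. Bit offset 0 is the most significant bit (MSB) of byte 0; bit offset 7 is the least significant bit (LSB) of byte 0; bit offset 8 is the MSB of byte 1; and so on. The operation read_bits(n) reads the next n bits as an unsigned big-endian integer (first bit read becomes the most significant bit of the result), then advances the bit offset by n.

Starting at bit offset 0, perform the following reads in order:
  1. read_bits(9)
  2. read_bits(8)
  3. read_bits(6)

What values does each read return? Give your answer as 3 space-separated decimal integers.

Read 1: bits[0:9] width=9 -> value=469 (bin 111010101); offset now 9 = byte 1 bit 1; 23 bits remain
Read 2: bits[9:17] width=8 -> value=4 (bin 00000100); offset now 17 = byte 2 bit 1; 15 bits remain
Read 3: bits[17:23] width=6 -> value=27 (bin 011011); offset now 23 = byte 2 bit 7; 9 bits remain

Answer: 469 4 27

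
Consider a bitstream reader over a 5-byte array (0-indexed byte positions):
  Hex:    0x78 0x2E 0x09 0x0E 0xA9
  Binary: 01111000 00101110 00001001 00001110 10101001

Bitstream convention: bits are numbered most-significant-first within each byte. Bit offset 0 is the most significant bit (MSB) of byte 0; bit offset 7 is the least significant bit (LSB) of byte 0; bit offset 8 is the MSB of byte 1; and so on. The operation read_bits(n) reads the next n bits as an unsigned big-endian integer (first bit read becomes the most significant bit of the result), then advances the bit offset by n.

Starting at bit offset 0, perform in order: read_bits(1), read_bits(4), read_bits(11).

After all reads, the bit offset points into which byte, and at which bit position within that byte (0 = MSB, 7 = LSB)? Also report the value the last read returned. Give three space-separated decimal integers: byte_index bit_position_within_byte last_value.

Read 1: bits[0:1] width=1 -> value=0 (bin 0); offset now 1 = byte 0 bit 1; 39 bits remain
Read 2: bits[1:5] width=4 -> value=15 (bin 1111); offset now 5 = byte 0 bit 5; 35 bits remain
Read 3: bits[5:16] width=11 -> value=46 (bin 00000101110); offset now 16 = byte 2 bit 0; 24 bits remain

Answer: 2 0 46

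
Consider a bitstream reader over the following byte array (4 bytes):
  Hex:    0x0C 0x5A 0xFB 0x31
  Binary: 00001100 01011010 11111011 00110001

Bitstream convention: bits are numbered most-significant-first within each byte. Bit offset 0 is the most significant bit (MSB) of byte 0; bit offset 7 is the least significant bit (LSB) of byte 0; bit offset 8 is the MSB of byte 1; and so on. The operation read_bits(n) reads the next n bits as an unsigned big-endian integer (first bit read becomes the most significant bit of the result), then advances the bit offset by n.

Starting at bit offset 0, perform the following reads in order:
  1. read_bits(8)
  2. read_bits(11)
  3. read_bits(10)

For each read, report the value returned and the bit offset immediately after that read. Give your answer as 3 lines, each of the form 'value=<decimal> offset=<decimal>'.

Answer: value=12 offset=8
value=727 offset=19
value=870 offset=29

Derivation:
Read 1: bits[0:8] width=8 -> value=12 (bin 00001100); offset now 8 = byte 1 bit 0; 24 bits remain
Read 2: bits[8:19] width=11 -> value=727 (bin 01011010111); offset now 19 = byte 2 bit 3; 13 bits remain
Read 3: bits[19:29] width=10 -> value=870 (bin 1101100110); offset now 29 = byte 3 bit 5; 3 bits remain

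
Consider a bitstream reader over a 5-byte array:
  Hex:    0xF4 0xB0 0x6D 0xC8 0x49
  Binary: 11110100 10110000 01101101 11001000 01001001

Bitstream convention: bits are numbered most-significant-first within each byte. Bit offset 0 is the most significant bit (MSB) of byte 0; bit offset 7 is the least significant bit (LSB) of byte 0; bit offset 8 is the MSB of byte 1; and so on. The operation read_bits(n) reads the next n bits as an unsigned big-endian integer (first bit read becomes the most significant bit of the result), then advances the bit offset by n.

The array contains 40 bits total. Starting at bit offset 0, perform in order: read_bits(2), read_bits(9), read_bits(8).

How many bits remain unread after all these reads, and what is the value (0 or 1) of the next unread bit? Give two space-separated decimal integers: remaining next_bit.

Read 1: bits[0:2] width=2 -> value=3 (bin 11); offset now 2 = byte 0 bit 2; 38 bits remain
Read 2: bits[2:11] width=9 -> value=421 (bin 110100101); offset now 11 = byte 1 bit 3; 29 bits remain
Read 3: bits[11:19] width=8 -> value=131 (bin 10000011); offset now 19 = byte 2 bit 3; 21 bits remain

Answer: 21 0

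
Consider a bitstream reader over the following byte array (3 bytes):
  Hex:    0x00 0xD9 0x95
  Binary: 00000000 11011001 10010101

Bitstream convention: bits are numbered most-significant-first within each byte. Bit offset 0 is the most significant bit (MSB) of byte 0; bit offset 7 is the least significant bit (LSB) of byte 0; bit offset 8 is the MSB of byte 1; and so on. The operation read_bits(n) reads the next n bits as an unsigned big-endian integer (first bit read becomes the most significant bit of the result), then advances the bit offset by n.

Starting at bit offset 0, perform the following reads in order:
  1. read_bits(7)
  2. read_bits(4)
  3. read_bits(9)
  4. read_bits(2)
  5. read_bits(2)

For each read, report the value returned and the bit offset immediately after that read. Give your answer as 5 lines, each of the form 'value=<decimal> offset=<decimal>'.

Answer: value=0 offset=7
value=6 offset=11
value=409 offset=20
value=1 offset=22
value=1 offset=24

Derivation:
Read 1: bits[0:7] width=7 -> value=0 (bin 0000000); offset now 7 = byte 0 bit 7; 17 bits remain
Read 2: bits[7:11] width=4 -> value=6 (bin 0110); offset now 11 = byte 1 bit 3; 13 bits remain
Read 3: bits[11:20] width=9 -> value=409 (bin 110011001); offset now 20 = byte 2 bit 4; 4 bits remain
Read 4: bits[20:22] width=2 -> value=1 (bin 01); offset now 22 = byte 2 bit 6; 2 bits remain
Read 5: bits[22:24] width=2 -> value=1 (bin 01); offset now 24 = byte 3 bit 0; 0 bits remain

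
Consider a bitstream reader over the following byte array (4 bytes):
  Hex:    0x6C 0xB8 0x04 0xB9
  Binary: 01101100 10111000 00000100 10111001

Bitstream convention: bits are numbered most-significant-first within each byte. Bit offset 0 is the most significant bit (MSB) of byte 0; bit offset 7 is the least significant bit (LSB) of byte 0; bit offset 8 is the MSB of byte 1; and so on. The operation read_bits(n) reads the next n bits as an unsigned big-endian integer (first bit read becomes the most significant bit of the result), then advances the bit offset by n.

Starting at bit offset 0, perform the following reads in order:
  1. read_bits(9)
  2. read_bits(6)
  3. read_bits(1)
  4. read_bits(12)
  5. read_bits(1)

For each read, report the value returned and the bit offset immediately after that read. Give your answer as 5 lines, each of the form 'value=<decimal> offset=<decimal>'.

Read 1: bits[0:9] width=9 -> value=217 (bin 011011001); offset now 9 = byte 1 bit 1; 23 bits remain
Read 2: bits[9:15] width=6 -> value=28 (bin 011100); offset now 15 = byte 1 bit 7; 17 bits remain
Read 3: bits[15:16] width=1 -> value=0 (bin 0); offset now 16 = byte 2 bit 0; 16 bits remain
Read 4: bits[16:28] width=12 -> value=75 (bin 000001001011); offset now 28 = byte 3 bit 4; 4 bits remain
Read 5: bits[28:29] width=1 -> value=1 (bin 1); offset now 29 = byte 3 bit 5; 3 bits remain

Answer: value=217 offset=9
value=28 offset=15
value=0 offset=16
value=75 offset=28
value=1 offset=29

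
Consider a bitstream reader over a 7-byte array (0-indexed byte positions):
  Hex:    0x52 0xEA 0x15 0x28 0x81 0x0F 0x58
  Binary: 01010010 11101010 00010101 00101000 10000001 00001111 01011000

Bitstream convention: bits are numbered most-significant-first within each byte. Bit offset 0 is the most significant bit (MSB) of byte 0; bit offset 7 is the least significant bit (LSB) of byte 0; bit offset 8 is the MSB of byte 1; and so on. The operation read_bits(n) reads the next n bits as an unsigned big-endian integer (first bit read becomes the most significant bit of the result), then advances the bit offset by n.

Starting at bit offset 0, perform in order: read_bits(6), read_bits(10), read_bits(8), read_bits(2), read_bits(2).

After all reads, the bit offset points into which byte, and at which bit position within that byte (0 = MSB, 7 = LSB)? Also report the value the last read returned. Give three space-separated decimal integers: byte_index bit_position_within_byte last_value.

Answer: 3 4 2

Derivation:
Read 1: bits[0:6] width=6 -> value=20 (bin 010100); offset now 6 = byte 0 bit 6; 50 bits remain
Read 2: bits[6:16] width=10 -> value=746 (bin 1011101010); offset now 16 = byte 2 bit 0; 40 bits remain
Read 3: bits[16:24] width=8 -> value=21 (bin 00010101); offset now 24 = byte 3 bit 0; 32 bits remain
Read 4: bits[24:26] width=2 -> value=0 (bin 00); offset now 26 = byte 3 bit 2; 30 bits remain
Read 5: bits[26:28] width=2 -> value=2 (bin 10); offset now 28 = byte 3 bit 4; 28 bits remain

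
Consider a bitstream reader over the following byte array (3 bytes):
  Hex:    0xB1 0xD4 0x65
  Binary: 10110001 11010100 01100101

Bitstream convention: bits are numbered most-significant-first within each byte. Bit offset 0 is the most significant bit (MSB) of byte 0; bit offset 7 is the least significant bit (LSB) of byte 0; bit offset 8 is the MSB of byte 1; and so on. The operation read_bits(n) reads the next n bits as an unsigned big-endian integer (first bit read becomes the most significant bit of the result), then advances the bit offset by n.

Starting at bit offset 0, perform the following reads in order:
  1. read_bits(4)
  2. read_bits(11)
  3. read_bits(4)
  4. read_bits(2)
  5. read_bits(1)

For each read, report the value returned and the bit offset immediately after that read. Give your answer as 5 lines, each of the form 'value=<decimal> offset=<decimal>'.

Read 1: bits[0:4] width=4 -> value=11 (bin 1011); offset now 4 = byte 0 bit 4; 20 bits remain
Read 2: bits[4:15] width=11 -> value=234 (bin 00011101010); offset now 15 = byte 1 bit 7; 9 bits remain
Read 3: bits[15:19] width=4 -> value=3 (bin 0011); offset now 19 = byte 2 bit 3; 5 bits remain
Read 4: bits[19:21] width=2 -> value=0 (bin 00); offset now 21 = byte 2 bit 5; 3 bits remain
Read 5: bits[21:22] width=1 -> value=1 (bin 1); offset now 22 = byte 2 bit 6; 2 bits remain

Answer: value=11 offset=4
value=234 offset=15
value=3 offset=19
value=0 offset=21
value=1 offset=22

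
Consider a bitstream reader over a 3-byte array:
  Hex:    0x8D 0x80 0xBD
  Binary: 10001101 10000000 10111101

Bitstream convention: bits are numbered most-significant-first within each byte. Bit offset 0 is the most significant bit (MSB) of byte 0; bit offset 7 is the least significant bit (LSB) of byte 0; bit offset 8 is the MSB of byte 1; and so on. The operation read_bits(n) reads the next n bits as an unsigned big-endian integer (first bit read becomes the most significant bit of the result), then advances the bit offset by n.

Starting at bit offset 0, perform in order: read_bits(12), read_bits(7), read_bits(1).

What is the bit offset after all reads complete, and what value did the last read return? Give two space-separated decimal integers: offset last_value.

Read 1: bits[0:12] width=12 -> value=2264 (bin 100011011000); offset now 12 = byte 1 bit 4; 12 bits remain
Read 2: bits[12:19] width=7 -> value=5 (bin 0000101); offset now 19 = byte 2 bit 3; 5 bits remain
Read 3: bits[19:20] width=1 -> value=1 (bin 1); offset now 20 = byte 2 bit 4; 4 bits remain

Answer: 20 1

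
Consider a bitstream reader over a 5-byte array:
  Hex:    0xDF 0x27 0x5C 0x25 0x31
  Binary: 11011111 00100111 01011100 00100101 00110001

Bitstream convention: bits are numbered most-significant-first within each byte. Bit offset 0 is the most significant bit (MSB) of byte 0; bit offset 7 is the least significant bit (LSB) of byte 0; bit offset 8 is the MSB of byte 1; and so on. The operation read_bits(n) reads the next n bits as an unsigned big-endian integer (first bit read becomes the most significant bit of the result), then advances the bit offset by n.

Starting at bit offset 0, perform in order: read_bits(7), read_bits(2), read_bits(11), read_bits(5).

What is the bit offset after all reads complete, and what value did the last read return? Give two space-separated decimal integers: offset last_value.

Read 1: bits[0:7] width=7 -> value=111 (bin 1101111); offset now 7 = byte 0 bit 7; 33 bits remain
Read 2: bits[7:9] width=2 -> value=2 (bin 10); offset now 9 = byte 1 bit 1; 31 bits remain
Read 3: bits[9:20] width=11 -> value=629 (bin 01001110101); offset now 20 = byte 2 bit 4; 20 bits remain
Read 4: bits[20:25] width=5 -> value=24 (bin 11000); offset now 25 = byte 3 bit 1; 15 bits remain

Answer: 25 24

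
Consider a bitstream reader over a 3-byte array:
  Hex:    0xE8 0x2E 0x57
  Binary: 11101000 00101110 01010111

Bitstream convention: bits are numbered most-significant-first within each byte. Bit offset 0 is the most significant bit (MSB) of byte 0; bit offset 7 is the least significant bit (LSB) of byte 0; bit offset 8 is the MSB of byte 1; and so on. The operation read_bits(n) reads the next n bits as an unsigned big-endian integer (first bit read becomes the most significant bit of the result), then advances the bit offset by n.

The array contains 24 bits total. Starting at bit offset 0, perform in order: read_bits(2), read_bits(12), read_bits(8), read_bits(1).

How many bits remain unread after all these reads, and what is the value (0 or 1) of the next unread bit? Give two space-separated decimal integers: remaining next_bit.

Read 1: bits[0:2] width=2 -> value=3 (bin 11); offset now 2 = byte 0 bit 2; 22 bits remain
Read 2: bits[2:14] width=12 -> value=2571 (bin 101000001011); offset now 14 = byte 1 bit 6; 10 bits remain
Read 3: bits[14:22] width=8 -> value=149 (bin 10010101); offset now 22 = byte 2 bit 6; 2 bits remain
Read 4: bits[22:23] width=1 -> value=1 (bin 1); offset now 23 = byte 2 bit 7; 1 bits remain

Answer: 1 1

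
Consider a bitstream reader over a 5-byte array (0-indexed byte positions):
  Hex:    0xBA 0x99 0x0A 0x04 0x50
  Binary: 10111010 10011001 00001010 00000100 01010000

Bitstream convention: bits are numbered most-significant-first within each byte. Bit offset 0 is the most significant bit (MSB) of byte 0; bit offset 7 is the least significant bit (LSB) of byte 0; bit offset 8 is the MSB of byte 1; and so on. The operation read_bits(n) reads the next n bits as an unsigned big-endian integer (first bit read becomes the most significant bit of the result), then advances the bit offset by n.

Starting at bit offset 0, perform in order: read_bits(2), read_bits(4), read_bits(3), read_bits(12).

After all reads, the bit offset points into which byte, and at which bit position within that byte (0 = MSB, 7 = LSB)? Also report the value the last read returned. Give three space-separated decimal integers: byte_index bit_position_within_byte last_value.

Answer: 2 5 801

Derivation:
Read 1: bits[0:2] width=2 -> value=2 (bin 10); offset now 2 = byte 0 bit 2; 38 bits remain
Read 2: bits[2:6] width=4 -> value=14 (bin 1110); offset now 6 = byte 0 bit 6; 34 bits remain
Read 3: bits[6:9] width=3 -> value=5 (bin 101); offset now 9 = byte 1 bit 1; 31 bits remain
Read 4: bits[9:21] width=12 -> value=801 (bin 001100100001); offset now 21 = byte 2 bit 5; 19 bits remain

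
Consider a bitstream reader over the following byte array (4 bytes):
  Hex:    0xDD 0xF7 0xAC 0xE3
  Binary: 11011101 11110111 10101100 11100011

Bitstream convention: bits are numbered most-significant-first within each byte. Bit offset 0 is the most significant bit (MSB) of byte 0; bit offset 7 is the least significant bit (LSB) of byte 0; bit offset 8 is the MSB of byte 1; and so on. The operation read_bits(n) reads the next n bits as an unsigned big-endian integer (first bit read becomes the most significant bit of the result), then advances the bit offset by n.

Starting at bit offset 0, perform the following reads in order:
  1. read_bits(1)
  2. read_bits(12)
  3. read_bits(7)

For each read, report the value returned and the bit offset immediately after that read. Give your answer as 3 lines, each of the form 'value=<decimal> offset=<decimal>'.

Answer: value=1 offset=1
value=3006 offset=13
value=122 offset=20

Derivation:
Read 1: bits[0:1] width=1 -> value=1 (bin 1); offset now 1 = byte 0 bit 1; 31 bits remain
Read 2: bits[1:13] width=12 -> value=3006 (bin 101110111110); offset now 13 = byte 1 bit 5; 19 bits remain
Read 3: bits[13:20] width=7 -> value=122 (bin 1111010); offset now 20 = byte 2 bit 4; 12 bits remain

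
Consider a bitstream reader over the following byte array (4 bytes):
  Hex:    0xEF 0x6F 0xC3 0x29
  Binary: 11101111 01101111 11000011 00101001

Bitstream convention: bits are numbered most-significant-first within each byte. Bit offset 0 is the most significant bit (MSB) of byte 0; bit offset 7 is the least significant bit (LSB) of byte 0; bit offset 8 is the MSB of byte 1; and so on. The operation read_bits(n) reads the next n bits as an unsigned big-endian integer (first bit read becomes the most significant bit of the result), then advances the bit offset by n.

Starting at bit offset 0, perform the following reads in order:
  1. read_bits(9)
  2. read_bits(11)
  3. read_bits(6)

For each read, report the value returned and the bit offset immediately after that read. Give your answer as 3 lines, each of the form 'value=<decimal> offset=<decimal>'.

Read 1: bits[0:9] width=9 -> value=478 (bin 111011110); offset now 9 = byte 1 bit 1; 23 bits remain
Read 2: bits[9:20] width=11 -> value=1788 (bin 11011111100); offset now 20 = byte 2 bit 4; 12 bits remain
Read 3: bits[20:26] width=6 -> value=12 (bin 001100); offset now 26 = byte 3 bit 2; 6 bits remain

Answer: value=478 offset=9
value=1788 offset=20
value=12 offset=26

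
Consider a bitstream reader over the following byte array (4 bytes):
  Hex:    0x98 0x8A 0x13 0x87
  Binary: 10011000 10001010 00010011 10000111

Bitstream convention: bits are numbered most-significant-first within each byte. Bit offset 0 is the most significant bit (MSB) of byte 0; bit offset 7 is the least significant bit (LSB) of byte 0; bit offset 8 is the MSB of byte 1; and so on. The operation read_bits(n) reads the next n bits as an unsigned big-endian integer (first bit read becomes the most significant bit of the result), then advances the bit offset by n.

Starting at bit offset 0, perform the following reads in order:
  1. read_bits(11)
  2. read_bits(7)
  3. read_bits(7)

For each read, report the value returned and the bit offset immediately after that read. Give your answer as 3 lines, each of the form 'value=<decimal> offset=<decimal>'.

Read 1: bits[0:11] width=11 -> value=1220 (bin 10011000100); offset now 11 = byte 1 bit 3; 21 bits remain
Read 2: bits[11:18] width=7 -> value=40 (bin 0101000); offset now 18 = byte 2 bit 2; 14 bits remain
Read 3: bits[18:25] width=7 -> value=39 (bin 0100111); offset now 25 = byte 3 bit 1; 7 bits remain

Answer: value=1220 offset=11
value=40 offset=18
value=39 offset=25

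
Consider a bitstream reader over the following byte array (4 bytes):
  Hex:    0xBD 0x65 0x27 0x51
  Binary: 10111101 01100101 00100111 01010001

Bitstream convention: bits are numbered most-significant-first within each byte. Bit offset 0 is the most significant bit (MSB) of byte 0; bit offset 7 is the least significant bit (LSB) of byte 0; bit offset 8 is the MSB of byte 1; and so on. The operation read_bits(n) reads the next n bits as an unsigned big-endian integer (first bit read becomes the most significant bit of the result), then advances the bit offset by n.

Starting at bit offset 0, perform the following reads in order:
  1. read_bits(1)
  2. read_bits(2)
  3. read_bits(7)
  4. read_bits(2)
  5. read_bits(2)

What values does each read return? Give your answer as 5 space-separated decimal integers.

Read 1: bits[0:1] width=1 -> value=1 (bin 1); offset now 1 = byte 0 bit 1; 31 bits remain
Read 2: bits[1:3] width=2 -> value=1 (bin 01); offset now 3 = byte 0 bit 3; 29 bits remain
Read 3: bits[3:10] width=7 -> value=117 (bin 1110101); offset now 10 = byte 1 bit 2; 22 bits remain
Read 4: bits[10:12] width=2 -> value=2 (bin 10); offset now 12 = byte 1 bit 4; 20 bits remain
Read 5: bits[12:14] width=2 -> value=1 (bin 01); offset now 14 = byte 1 bit 6; 18 bits remain

Answer: 1 1 117 2 1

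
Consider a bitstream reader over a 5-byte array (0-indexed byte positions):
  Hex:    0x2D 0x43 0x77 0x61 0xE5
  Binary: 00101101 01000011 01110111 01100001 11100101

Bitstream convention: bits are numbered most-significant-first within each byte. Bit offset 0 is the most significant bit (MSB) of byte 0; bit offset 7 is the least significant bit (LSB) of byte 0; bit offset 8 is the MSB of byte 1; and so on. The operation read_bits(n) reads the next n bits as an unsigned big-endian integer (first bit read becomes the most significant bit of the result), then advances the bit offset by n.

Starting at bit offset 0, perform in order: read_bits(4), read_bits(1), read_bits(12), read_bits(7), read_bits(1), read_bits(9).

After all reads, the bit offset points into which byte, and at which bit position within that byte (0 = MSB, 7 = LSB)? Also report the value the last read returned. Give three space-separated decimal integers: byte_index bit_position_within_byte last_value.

Answer: 4 2 391

Derivation:
Read 1: bits[0:4] width=4 -> value=2 (bin 0010); offset now 4 = byte 0 bit 4; 36 bits remain
Read 2: bits[4:5] width=1 -> value=1 (bin 1); offset now 5 = byte 0 bit 5; 35 bits remain
Read 3: bits[5:17] width=12 -> value=2694 (bin 101010000110); offset now 17 = byte 2 bit 1; 23 bits remain
Read 4: bits[17:24] width=7 -> value=119 (bin 1110111); offset now 24 = byte 3 bit 0; 16 bits remain
Read 5: bits[24:25] width=1 -> value=0 (bin 0); offset now 25 = byte 3 bit 1; 15 bits remain
Read 6: bits[25:34] width=9 -> value=391 (bin 110000111); offset now 34 = byte 4 bit 2; 6 bits remain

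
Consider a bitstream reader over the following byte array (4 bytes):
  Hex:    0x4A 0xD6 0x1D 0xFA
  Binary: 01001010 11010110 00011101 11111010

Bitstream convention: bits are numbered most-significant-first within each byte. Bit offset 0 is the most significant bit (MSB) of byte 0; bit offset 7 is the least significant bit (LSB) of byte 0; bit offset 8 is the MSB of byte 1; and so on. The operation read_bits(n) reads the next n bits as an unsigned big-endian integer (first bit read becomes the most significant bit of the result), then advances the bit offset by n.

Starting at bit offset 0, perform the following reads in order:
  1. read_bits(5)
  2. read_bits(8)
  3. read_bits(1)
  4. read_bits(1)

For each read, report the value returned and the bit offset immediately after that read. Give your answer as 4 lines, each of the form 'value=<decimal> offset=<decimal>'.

Read 1: bits[0:5] width=5 -> value=9 (bin 01001); offset now 5 = byte 0 bit 5; 27 bits remain
Read 2: bits[5:13] width=8 -> value=90 (bin 01011010); offset now 13 = byte 1 bit 5; 19 bits remain
Read 3: bits[13:14] width=1 -> value=1 (bin 1); offset now 14 = byte 1 bit 6; 18 bits remain
Read 4: bits[14:15] width=1 -> value=1 (bin 1); offset now 15 = byte 1 bit 7; 17 bits remain

Answer: value=9 offset=5
value=90 offset=13
value=1 offset=14
value=1 offset=15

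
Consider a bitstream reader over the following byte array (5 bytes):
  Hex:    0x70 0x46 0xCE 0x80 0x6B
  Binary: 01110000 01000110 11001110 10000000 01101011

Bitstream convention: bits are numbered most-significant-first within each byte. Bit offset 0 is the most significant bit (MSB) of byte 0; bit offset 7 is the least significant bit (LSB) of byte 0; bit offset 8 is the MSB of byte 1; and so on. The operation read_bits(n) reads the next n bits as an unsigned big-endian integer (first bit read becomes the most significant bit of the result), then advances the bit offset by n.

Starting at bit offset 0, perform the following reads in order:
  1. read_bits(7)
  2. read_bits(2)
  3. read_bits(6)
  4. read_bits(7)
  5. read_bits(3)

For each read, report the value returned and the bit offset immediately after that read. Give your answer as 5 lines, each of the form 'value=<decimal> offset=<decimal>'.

Read 1: bits[0:7] width=7 -> value=56 (bin 0111000); offset now 7 = byte 0 bit 7; 33 bits remain
Read 2: bits[7:9] width=2 -> value=0 (bin 00); offset now 9 = byte 1 bit 1; 31 bits remain
Read 3: bits[9:15] width=6 -> value=35 (bin 100011); offset now 15 = byte 1 bit 7; 25 bits remain
Read 4: bits[15:22] width=7 -> value=51 (bin 0110011); offset now 22 = byte 2 bit 6; 18 bits remain
Read 5: bits[22:25] width=3 -> value=5 (bin 101); offset now 25 = byte 3 bit 1; 15 bits remain

Answer: value=56 offset=7
value=0 offset=9
value=35 offset=15
value=51 offset=22
value=5 offset=25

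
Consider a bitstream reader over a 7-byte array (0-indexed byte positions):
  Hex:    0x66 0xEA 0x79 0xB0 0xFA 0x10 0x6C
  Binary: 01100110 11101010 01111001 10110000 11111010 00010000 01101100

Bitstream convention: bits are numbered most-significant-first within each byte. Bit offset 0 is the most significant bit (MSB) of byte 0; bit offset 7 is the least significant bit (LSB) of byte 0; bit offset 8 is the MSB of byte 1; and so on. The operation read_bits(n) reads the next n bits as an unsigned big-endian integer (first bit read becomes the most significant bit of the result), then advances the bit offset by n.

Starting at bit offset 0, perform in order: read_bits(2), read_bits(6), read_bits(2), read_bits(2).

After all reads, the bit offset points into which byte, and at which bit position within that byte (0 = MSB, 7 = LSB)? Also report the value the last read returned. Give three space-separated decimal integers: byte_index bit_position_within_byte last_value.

Read 1: bits[0:2] width=2 -> value=1 (bin 01); offset now 2 = byte 0 bit 2; 54 bits remain
Read 2: bits[2:8] width=6 -> value=38 (bin 100110); offset now 8 = byte 1 bit 0; 48 bits remain
Read 3: bits[8:10] width=2 -> value=3 (bin 11); offset now 10 = byte 1 bit 2; 46 bits remain
Read 4: bits[10:12] width=2 -> value=2 (bin 10); offset now 12 = byte 1 bit 4; 44 bits remain

Answer: 1 4 2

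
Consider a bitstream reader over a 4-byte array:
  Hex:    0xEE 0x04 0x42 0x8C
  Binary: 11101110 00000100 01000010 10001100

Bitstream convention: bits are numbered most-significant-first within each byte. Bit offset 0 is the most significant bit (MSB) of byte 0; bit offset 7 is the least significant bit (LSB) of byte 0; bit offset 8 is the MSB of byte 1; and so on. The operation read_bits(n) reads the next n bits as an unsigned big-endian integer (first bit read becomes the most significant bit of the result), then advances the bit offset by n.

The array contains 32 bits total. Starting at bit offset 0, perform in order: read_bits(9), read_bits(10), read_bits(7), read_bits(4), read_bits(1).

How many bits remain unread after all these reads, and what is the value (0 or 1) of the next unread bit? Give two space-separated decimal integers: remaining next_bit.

Answer: 1 0

Derivation:
Read 1: bits[0:9] width=9 -> value=476 (bin 111011100); offset now 9 = byte 1 bit 1; 23 bits remain
Read 2: bits[9:19] width=10 -> value=34 (bin 0000100010); offset now 19 = byte 2 bit 3; 13 bits remain
Read 3: bits[19:26] width=7 -> value=10 (bin 0001010); offset now 26 = byte 3 bit 2; 6 bits remain
Read 4: bits[26:30] width=4 -> value=3 (bin 0011); offset now 30 = byte 3 bit 6; 2 bits remain
Read 5: bits[30:31] width=1 -> value=0 (bin 0); offset now 31 = byte 3 bit 7; 1 bits remain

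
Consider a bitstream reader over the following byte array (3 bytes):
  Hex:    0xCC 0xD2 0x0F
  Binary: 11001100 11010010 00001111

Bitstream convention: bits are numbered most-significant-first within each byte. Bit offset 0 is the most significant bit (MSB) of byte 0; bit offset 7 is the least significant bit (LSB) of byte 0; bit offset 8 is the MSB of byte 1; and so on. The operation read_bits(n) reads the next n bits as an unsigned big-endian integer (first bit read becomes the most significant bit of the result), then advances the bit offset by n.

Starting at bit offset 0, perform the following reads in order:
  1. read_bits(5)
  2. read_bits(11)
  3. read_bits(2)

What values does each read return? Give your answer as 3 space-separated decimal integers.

Read 1: bits[0:5] width=5 -> value=25 (bin 11001); offset now 5 = byte 0 bit 5; 19 bits remain
Read 2: bits[5:16] width=11 -> value=1234 (bin 10011010010); offset now 16 = byte 2 bit 0; 8 bits remain
Read 3: bits[16:18] width=2 -> value=0 (bin 00); offset now 18 = byte 2 bit 2; 6 bits remain

Answer: 25 1234 0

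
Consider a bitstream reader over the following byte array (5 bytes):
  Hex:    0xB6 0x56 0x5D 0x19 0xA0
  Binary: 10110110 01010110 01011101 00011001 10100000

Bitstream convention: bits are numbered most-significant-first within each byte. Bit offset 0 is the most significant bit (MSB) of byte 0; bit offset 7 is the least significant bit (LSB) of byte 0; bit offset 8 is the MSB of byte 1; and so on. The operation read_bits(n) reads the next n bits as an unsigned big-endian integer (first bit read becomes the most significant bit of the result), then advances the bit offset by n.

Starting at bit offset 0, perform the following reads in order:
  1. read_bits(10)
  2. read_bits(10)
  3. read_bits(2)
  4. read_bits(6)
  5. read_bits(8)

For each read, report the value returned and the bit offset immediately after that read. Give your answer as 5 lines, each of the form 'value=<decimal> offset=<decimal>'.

Answer: value=729 offset=10
value=357 offset=20
value=3 offset=22
value=17 offset=28
value=154 offset=36

Derivation:
Read 1: bits[0:10] width=10 -> value=729 (bin 1011011001); offset now 10 = byte 1 bit 2; 30 bits remain
Read 2: bits[10:20] width=10 -> value=357 (bin 0101100101); offset now 20 = byte 2 bit 4; 20 bits remain
Read 3: bits[20:22] width=2 -> value=3 (bin 11); offset now 22 = byte 2 bit 6; 18 bits remain
Read 4: bits[22:28] width=6 -> value=17 (bin 010001); offset now 28 = byte 3 bit 4; 12 bits remain
Read 5: bits[28:36] width=8 -> value=154 (bin 10011010); offset now 36 = byte 4 bit 4; 4 bits remain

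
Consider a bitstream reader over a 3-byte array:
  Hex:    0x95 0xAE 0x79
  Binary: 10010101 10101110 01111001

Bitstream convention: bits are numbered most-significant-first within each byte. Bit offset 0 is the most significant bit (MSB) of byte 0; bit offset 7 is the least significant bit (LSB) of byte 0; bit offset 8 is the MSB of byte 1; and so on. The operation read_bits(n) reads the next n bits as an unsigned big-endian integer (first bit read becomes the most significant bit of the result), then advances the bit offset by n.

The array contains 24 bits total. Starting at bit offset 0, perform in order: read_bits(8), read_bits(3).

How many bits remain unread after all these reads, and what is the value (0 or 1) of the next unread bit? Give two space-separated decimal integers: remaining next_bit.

Answer: 13 0

Derivation:
Read 1: bits[0:8] width=8 -> value=149 (bin 10010101); offset now 8 = byte 1 bit 0; 16 bits remain
Read 2: bits[8:11] width=3 -> value=5 (bin 101); offset now 11 = byte 1 bit 3; 13 bits remain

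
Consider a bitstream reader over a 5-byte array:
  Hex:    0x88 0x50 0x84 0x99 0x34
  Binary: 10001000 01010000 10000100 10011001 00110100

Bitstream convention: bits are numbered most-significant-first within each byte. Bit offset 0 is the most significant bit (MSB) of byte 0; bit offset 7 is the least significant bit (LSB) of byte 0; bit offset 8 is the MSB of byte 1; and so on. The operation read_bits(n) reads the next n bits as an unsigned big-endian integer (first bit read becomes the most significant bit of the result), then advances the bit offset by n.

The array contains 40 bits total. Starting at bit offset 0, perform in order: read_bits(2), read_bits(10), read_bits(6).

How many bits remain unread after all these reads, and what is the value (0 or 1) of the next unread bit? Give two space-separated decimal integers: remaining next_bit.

Answer: 22 0

Derivation:
Read 1: bits[0:2] width=2 -> value=2 (bin 10); offset now 2 = byte 0 bit 2; 38 bits remain
Read 2: bits[2:12] width=10 -> value=133 (bin 0010000101); offset now 12 = byte 1 bit 4; 28 bits remain
Read 3: bits[12:18] width=6 -> value=2 (bin 000010); offset now 18 = byte 2 bit 2; 22 bits remain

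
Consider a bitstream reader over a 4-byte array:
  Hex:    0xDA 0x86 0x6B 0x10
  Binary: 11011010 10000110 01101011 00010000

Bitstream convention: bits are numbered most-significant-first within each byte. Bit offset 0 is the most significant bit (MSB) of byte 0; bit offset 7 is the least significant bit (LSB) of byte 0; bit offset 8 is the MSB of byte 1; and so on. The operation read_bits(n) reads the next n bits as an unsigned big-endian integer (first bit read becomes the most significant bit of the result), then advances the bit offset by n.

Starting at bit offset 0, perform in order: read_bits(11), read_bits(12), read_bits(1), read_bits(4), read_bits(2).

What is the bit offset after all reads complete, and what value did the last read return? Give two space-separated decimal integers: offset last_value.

Answer: 30 0

Derivation:
Read 1: bits[0:11] width=11 -> value=1748 (bin 11011010100); offset now 11 = byte 1 bit 3; 21 bits remain
Read 2: bits[11:23] width=12 -> value=821 (bin 001100110101); offset now 23 = byte 2 bit 7; 9 bits remain
Read 3: bits[23:24] width=1 -> value=1 (bin 1); offset now 24 = byte 3 bit 0; 8 bits remain
Read 4: bits[24:28] width=4 -> value=1 (bin 0001); offset now 28 = byte 3 bit 4; 4 bits remain
Read 5: bits[28:30] width=2 -> value=0 (bin 00); offset now 30 = byte 3 bit 6; 2 bits remain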